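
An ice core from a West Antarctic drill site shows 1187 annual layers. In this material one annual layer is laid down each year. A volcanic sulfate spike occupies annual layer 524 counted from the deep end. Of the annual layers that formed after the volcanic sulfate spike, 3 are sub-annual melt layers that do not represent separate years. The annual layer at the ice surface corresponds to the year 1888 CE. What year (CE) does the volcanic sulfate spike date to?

Between annual layer 524 and the ice surface there are 1187 − 524 = 663 annual layers.
Removing the 3 false annual layers leaves 663 − 3 = 660 true annual layers beyond the volcanic sulfate spike.
1888 − 660 = 1228 CE.

1228 CE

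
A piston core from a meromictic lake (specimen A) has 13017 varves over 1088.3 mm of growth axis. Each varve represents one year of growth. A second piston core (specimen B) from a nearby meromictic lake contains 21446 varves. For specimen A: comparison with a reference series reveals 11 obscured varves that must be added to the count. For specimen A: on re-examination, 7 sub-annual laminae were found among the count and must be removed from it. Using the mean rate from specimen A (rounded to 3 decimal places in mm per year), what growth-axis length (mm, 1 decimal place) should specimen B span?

1801.5 mm

Specimen A: true varve count = 13017 − 7 + 11 = 13021.
A: Mean rate = 1088.3 mm / 13021 years ≈ 0.084 mm/year.
B's length ≈ 0.084 × 21446 = 1801.5 mm.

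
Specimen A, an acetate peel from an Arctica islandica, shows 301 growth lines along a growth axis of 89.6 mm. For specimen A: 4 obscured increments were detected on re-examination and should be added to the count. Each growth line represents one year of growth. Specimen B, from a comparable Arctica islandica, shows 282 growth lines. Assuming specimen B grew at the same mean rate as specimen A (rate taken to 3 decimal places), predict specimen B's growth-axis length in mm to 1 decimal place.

82.9 mm

Specimen A: adjusted count: 301 + 4 = 305 growth lines.
A: Extension rate ≈ 89.6 / 305 = 0.294 mm/year.
For B, 0.294 mm/year × 282 years = 82.9 mm.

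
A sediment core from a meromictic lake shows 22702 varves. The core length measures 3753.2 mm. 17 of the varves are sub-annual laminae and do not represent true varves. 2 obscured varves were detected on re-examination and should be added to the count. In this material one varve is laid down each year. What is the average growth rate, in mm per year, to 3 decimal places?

Adjusted count: 22702 − 17 + 2 = 22687 varves.
Mean rate = 3753.2 mm / 22687 years ≈ 0.165 mm per year.

0.165 mm per year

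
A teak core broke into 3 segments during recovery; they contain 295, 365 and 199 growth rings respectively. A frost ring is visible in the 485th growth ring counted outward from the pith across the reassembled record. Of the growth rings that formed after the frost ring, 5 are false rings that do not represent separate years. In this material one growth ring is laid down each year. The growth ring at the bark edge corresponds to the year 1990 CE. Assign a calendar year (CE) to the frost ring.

Total growth rings = 295 + 365 + 199 = 859.
The frost ring sits at growth ring 485 from the pith, so 859 − 485 = 374 growth rings formed after it.
374 − 5 false = 369 true growth rings after the frost ring.
The growth ring at the bark edge is 1990 CE, so the frost ring dates to 1990 − 369 = 1621 CE.

1621 CE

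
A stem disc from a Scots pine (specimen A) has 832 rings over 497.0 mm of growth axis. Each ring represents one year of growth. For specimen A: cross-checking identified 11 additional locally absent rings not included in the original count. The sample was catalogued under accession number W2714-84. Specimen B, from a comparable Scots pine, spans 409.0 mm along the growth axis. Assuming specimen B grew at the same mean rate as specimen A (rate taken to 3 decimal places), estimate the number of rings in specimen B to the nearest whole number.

693 rings

Specimen A: after corrections the count is 832 + 11 = 843 rings.
A: Mean rate = 497.0 mm / 843 years ≈ 0.590 mm/year.
For B, 409.0 / 0.590 = 693.22 years ≈ 693 rings.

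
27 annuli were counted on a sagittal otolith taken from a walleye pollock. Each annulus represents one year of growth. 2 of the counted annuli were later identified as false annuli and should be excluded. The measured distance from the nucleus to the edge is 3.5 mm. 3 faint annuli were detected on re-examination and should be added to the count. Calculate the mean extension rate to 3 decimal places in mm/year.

Correcting the raw count gives 27 − 2 + 3 = 28 true annuli.
3.5 mm over 28 years gives 3.5 / 28 ≈ 0.125 mm/year.

0.125 mm/year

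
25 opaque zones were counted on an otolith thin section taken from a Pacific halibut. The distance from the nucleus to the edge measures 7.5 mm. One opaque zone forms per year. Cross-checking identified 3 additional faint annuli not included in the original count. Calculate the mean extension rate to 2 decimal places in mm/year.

True opaque zone count = 25 + 3 = 28.
7.5 mm over 28 years gives 7.5 / 28 ≈ 0.27 mm/year.

0.27 mm/year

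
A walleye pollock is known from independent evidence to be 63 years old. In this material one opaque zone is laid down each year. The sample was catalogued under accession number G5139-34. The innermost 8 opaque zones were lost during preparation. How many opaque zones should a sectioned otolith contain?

55 opaque zones

One opaque zone per year gives 63 opaque zones over 63 years.
Less the 8 uncaptured opaque zones: 63 − 8 = 55.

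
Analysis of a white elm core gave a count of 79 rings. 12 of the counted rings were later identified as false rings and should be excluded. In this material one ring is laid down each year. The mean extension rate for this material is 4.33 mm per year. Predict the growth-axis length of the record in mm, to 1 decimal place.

290.1 mm

After corrections the count is 79 − 12 = 67 rings.
67 years at 4.33 mm/year gives 4.33 × 67 = 290.1 mm.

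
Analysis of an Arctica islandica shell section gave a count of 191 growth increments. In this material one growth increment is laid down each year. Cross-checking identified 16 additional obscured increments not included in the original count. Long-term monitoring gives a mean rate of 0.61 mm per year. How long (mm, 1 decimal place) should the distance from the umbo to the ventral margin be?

126.3 mm

After corrections the count is 191 + 16 = 207 growth increments.
207 years at 0.61 mm/year gives 0.61 × 207 = 126.3 mm.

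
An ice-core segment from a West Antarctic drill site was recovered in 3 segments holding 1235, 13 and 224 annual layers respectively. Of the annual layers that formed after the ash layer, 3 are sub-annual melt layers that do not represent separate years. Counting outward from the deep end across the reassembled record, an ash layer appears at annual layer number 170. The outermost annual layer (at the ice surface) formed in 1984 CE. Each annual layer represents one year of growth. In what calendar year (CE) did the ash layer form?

685 CE

Total annual layers = 1235 + 13 + 224 = 1472.
Between annual layer 170 and the ice surface there are 1472 − 170 = 1302 annual layers.
1302 − 3 false = 1299 true annual layers after the ash layer.
1984 − 1299 = 685 CE.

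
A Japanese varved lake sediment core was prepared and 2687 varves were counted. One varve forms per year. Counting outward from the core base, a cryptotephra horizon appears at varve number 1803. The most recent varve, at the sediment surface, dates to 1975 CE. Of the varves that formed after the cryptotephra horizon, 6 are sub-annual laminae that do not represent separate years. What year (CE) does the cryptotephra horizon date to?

1097 CE

2687 − 1803 = 884 varves lie beyond the cryptotephra horizon toward the sediment surface.
Removing the 6 false varves leaves 884 − 6 = 878 true varves beyond the cryptotephra horizon.
Counting back 878 years from 1975 CE places the cryptotephra horizon in 1975 − 878 = 1097 CE.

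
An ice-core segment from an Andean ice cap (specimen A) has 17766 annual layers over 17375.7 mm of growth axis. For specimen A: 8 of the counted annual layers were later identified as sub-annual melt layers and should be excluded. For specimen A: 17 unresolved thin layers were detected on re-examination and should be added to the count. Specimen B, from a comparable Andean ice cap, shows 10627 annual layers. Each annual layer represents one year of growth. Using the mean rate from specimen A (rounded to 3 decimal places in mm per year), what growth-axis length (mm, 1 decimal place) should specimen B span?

Specimen A: after corrections the count is 17766 − 8 + 17 = 17775 annual layers.
A: Mean rate = 17375.7 mm / 17775 years ≈ 0.978 mm/year.
B's length ≈ 0.978 × 10627 = 10393.2 mm.

10393.2 mm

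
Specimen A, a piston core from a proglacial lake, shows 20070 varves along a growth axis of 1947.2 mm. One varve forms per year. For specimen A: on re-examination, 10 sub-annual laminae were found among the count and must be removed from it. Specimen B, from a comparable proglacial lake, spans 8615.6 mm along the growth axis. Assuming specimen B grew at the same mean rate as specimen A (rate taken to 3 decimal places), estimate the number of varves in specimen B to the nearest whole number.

88821 varves

Specimen A: after corrections the count is 20070 − 10 = 20060 varves.
A: Extension rate ≈ 1947.2 / 20060 = 0.097 mm per year.
Specimen B: 8615.6 mm / 0.097 mm per year = 88820.62 years ≈ 88821 varves.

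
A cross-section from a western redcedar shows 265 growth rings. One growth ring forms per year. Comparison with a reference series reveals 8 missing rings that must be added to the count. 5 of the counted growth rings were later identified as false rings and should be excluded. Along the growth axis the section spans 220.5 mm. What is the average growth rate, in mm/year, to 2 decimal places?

Adjusted count: 265 − 5 + 8 = 268 growth rings.
Extension rate ≈ 220.5 / 268 = 0.82 mm/year.

0.82 mm/year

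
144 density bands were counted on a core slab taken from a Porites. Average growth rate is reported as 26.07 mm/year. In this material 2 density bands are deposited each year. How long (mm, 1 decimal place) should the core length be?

1877.0 mm

Dividing by 2 density bands per year: 144 / 2 = 72 years.
Length ≈ 26.07 × 72 = 1877.0 mm.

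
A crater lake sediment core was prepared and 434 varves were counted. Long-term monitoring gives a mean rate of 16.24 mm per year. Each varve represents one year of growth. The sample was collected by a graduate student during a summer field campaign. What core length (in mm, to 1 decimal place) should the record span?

7048.2 mm

434 years of growth are recorded.
Length ≈ 16.24 × 434 = 7048.2 mm.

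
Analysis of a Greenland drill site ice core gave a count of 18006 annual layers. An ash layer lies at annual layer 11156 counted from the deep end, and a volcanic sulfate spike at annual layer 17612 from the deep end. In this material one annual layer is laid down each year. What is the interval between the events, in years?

The two markers are separated by 17612 − 11156 = 6456 annual layers.
At one annual layer per year, 6456 years elapsed between them.

6456 years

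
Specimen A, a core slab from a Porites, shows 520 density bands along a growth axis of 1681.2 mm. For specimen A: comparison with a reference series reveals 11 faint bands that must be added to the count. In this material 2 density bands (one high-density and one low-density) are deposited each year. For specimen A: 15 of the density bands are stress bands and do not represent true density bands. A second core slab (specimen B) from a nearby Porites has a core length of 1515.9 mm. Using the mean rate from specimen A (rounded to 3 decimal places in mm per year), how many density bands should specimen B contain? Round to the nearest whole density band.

465 density bands

Specimen A: true density band count = 520 − 15 + 11 = 516.
Specimen A: with 2 density bands per year, 516 / 2 = 258 years.
A: 1681.2 mm over 258 years gives 1681.2 / 258 ≈ 6.516 mm/yr.
B spans 1515.9 / 6.516 = 232.64 years; at 2 density bands per year that is 232.64 × 2 ≈ 465 density bands.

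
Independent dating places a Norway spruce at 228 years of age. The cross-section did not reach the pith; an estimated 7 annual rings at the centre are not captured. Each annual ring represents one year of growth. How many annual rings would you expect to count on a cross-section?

One annual ring per year gives 228 annual rings over 228 years.
228 − 7 missed = 221 annual rings expected in the prepared section.

221 annual rings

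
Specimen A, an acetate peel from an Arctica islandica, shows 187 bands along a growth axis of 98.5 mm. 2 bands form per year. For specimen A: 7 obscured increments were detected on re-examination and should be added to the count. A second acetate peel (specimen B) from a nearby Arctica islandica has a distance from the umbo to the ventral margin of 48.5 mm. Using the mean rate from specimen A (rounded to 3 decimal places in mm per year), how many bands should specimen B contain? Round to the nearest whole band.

Specimen A: after corrections the count is 187 + 7 = 194 bands.
Specimen A: 194 bands at 2 per year is 194 / 2 = 97 years.
A: Extension rate ≈ 98.5 / 97 = 1.015 mm/yr.
B spans 48.5 / 1.015 = 47.78 years; at 2 bands per year that is 47.78 × 2 ≈ 96 bands.

96 bands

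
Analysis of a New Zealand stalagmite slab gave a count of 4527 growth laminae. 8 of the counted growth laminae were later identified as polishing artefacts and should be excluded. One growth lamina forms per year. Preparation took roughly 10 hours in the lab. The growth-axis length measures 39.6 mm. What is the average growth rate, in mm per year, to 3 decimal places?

After corrections the count is 4527 − 8 = 4519 growth laminae.
39.6 mm over 4519 years gives 39.6 / 4519 ≈ 0.009 mm per year.

0.009 mm per year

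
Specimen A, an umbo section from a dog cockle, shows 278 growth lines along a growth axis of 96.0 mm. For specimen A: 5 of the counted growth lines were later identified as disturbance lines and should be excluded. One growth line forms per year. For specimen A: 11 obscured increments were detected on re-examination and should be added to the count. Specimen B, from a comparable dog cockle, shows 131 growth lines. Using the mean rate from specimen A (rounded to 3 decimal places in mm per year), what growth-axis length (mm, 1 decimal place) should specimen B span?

Specimen A: correcting the raw count gives 278 − 5 + 11 = 284 true growth lines.
A: Extension rate ≈ 96.0 / 284 = 0.338 mm per year.
Length of B = 0.338 × 131 = 44.3 mm.

44.3 mm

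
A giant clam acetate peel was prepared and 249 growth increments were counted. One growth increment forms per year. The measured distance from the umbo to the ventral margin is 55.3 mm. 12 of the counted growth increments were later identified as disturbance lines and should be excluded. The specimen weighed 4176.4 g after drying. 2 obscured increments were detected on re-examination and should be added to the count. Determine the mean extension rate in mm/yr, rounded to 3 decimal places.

Correcting the raw count gives 249 − 12 + 2 = 239 true growth increments.
Extension rate ≈ 55.3 / 239 = 0.231 mm/yr.

0.231 mm/yr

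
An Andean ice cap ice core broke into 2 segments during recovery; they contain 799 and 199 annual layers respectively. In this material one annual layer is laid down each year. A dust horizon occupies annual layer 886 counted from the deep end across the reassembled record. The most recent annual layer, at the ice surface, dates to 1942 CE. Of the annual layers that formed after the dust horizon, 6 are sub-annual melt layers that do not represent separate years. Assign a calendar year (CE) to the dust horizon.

1836 CE

Total annual layers = 799 + 199 = 998.
Between annual layer 886 and the ice surface there are 998 − 886 = 112 annual layers.
Excluding 6 false annual layers: 112 − 6 = 106.
1942 − 106 = 1836 CE.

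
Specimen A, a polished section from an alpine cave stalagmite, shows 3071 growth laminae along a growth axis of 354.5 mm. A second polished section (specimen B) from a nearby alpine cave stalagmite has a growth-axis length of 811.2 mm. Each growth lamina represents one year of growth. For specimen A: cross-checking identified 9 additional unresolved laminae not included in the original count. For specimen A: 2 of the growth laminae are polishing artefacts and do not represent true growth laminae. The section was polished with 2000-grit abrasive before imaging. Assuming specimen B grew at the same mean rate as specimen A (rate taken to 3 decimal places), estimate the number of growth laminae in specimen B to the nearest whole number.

7054 growth laminae

Specimen A: after corrections the count is 3071 − 2 + 9 = 3078 growth laminae.
A: Mean rate = 354.5 mm / 3078 years ≈ 0.115 mm/yr.
B spans 811.2 / 0.115 = 7053.91 years ≈ 7054 growth laminae.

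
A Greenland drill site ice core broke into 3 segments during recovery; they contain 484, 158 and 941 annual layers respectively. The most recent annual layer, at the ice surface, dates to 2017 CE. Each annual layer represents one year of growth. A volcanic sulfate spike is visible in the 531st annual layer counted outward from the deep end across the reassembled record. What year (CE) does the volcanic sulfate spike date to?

965 CE

Total annual layers = 484 + 158 + 941 = 1583.
The volcanic sulfate spike sits at annual layer 531 from the deep end, so 1583 − 531 = 1052 annual layers formed after it.
Counting back 1052 years from 2017 CE places the volcanic sulfate spike in 2017 − 1052 = 965 CE.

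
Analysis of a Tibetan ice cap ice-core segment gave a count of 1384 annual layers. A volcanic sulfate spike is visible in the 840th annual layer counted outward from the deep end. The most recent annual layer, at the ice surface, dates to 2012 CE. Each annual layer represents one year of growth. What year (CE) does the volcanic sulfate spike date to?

1468 CE

1384 − 840 = 544 annual layers lie beyond the volcanic sulfate spike toward the ice surface.
The annual layer at the ice surface is 2012 CE, so the volcanic sulfate spike dates to 2012 − 544 = 1468 CE.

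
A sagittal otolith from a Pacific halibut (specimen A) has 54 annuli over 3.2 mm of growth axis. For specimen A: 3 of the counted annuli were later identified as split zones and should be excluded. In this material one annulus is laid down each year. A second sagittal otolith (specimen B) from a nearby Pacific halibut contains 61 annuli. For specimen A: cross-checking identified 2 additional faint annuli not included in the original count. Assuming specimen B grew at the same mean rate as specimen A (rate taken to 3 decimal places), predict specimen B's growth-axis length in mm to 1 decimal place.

3.7 mm

Specimen A: after corrections the count is 54 − 3 + 2 = 53 annuli.
A: Extension rate ≈ 3.2 / 53 = 0.060 mm per year.
B's length ≈ 0.060 × 61 = 3.7 mm.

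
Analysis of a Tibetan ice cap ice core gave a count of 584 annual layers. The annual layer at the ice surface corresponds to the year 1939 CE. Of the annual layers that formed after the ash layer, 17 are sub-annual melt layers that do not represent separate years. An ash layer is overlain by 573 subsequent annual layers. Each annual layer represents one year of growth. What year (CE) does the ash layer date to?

1383 CE

There are 573 annual layers younger than the ash layer.
Removing the 17 false annual layers leaves 573 − 17 = 556 true annual layers beyond the ash layer.
The annual layer at the ice surface is 1939 CE, so the ash layer dates to 1939 − 556 = 1383 CE.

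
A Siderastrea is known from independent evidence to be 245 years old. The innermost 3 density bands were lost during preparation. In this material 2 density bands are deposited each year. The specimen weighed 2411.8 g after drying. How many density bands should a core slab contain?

487 density bands

245 years at 2 density bands per year gives 245 × 2 = 490 density bands.
Less the 3 uncaptured density bands: 490 − 3 = 487.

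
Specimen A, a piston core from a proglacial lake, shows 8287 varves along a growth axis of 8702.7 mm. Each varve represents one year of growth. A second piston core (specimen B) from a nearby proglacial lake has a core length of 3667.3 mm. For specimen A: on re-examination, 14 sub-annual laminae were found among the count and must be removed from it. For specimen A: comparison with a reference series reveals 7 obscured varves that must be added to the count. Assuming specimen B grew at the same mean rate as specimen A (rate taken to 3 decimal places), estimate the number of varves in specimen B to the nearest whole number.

Specimen A: after corrections the count is 8287 − 14 + 7 = 8280 varves.
A: 8702.7 mm over 8280 years gives 8702.7 / 8280 ≈ 1.051 mm/yr.
Specimen B: 3667.3 mm / 1.051 mm per year = 3489.34 years ≈ 3489 varves.

3489 varves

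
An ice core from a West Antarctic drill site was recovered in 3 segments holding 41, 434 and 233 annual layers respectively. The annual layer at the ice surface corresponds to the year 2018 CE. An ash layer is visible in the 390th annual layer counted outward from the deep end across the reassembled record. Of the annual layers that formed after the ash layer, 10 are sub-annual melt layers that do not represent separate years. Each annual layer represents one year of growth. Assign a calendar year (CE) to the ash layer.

Total annual layers = 41 + 434 + 233 = 708.
708 − 390 = 318 annual layers lie beyond the ash layer toward the ice surface.
Removing the 10 false annual layers leaves 318 − 10 = 308 true annual layers beyond the ash layer.
The annual layer at the ice surface is 2018 CE, so the ash layer dates to 2018 − 308 = 1710 CE.

1710 CE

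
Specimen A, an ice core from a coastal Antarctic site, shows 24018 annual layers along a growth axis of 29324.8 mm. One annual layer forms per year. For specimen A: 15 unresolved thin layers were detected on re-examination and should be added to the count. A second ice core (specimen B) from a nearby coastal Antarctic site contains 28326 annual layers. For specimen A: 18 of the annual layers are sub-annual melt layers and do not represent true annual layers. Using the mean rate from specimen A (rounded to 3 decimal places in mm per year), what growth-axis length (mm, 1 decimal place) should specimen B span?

34586.0 mm

Specimen A: true annual layer count = 24018 − 18 + 15 = 24015.
A: 29324.8 mm over 24015 years gives 29324.8 / 24015 ≈ 1.221 mm per year.
B's length ≈ 1.221 × 28326 = 34586.0 mm.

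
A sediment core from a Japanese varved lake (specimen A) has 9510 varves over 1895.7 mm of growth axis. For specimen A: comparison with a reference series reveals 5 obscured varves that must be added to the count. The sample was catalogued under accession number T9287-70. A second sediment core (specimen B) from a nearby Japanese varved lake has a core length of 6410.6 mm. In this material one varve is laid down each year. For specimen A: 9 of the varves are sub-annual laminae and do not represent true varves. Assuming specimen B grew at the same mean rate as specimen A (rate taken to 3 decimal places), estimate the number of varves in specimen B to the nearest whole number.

Specimen A: after corrections the count is 9510 − 9 + 5 = 9506 varves.
A: Extension rate ≈ 1895.7 / 9506 = 0.199 mm/yr.
For B, 6410.6 / 0.199 = 32214.07 years ≈ 32214 varves.

32214 varves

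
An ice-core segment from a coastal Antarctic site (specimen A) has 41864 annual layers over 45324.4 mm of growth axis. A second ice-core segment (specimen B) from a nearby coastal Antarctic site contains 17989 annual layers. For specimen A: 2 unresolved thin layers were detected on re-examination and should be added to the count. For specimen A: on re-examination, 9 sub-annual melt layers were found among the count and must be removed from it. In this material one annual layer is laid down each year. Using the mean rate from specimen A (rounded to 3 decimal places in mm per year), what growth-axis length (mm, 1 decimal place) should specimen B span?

Specimen A: after corrections the count is 41864 − 9 + 2 = 41857 annual layers.
A: 45324.4 mm over 41857 years gives 45324.4 / 41857 ≈ 1.083 mm/year.
For B, 1.083 mm/year × 17989 years = 19482.1 mm.

19482.1 mm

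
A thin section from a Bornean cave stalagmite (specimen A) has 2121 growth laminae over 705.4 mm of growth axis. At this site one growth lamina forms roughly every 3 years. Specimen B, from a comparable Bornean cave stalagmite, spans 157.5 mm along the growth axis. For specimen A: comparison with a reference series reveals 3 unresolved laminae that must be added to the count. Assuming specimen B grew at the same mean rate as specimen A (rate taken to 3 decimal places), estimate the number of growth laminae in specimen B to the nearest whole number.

473 growth laminae

Specimen A: true growth lamina count = 2121 + 3 = 2124.
Specimen A: multiplying by 3 years per growth lamina: 2124 × 3 = 6372 years.
A: 705.4 mm over 6372 years gives 705.4 / 6372 ≈ 0.111 mm/year.
Specimen B: 157.5 mm / 0.111 mm per year = 1418.92 years; at 3 years per growth lamina that is 1418.92 / 3 ≈ 473 growth laminae.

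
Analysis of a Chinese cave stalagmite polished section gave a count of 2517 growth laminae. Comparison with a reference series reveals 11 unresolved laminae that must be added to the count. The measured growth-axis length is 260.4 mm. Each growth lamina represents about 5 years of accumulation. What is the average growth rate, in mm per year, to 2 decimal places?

0.02 mm per year

True growth lamina count = 2517 + 11 = 2528.
Multiplying by 5 years per growth lamina: 2528 × 5 = 12640 years.
260.4 mm over 12640 years gives 260.4 / 12640 ≈ 0.02 mm per year.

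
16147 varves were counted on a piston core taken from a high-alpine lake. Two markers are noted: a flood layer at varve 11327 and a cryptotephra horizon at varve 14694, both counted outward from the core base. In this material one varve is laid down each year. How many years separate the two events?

14694 − 11327 = 3367 varves lie between the two events.
At one varve per year, 3367 years elapsed between them.

3367 yr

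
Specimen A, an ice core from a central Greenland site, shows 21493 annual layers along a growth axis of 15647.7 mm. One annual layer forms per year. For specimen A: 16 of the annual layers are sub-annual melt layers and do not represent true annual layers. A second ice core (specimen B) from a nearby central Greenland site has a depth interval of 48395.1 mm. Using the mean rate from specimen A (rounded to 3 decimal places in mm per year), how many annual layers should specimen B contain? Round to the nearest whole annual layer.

Specimen A: correcting the raw count gives 21493 − 16 = 21477 true annual layers.
A: 15647.7 mm over 21477 years gives 15647.7 / 21477 ≈ 0.729 mm per year.
For B, 48395.1 / 0.729 = 66385.60 years ≈ 66386 annual layers.

66386 annual layers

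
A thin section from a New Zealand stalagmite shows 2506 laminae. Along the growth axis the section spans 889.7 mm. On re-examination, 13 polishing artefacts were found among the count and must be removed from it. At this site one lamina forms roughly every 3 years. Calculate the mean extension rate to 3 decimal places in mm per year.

Correcting the raw count gives 2506 − 13 = 2493 true laminae.
Multiplying by 3 years per lamina: 2493 × 3 = 7479 years.
Extension rate ≈ 889.7 / 7479 = 0.119 mm per year.

0.119 mm per year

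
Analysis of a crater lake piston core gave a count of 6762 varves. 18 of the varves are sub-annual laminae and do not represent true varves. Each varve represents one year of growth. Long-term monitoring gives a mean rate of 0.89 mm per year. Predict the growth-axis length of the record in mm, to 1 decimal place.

After corrections the count is 6762 − 18 = 6744 varves.
Length ≈ 0.89 × 6744 = 6002.2 mm.

6002.2 mm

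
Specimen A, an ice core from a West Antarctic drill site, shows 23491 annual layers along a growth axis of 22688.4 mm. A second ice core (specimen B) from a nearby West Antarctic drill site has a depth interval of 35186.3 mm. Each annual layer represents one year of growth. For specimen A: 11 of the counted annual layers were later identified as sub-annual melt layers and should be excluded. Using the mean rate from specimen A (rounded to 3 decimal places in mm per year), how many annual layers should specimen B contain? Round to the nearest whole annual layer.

36425 annual layers

Specimen A: after corrections the count is 23491 − 11 = 23480 annual layers.
A: Mean rate = 22688.4 mm / 23480 years ≈ 0.966 mm/yr.
For B, 35186.3 / 0.966 = 36424.74 years ≈ 36425 annual layers.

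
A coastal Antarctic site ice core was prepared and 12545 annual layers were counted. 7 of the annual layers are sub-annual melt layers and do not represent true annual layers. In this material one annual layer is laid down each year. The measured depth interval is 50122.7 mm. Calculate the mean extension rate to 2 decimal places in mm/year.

After corrections the count is 12545 − 7 = 12538 annual layers.
50122.7 mm over 12538 years gives 50122.7 / 12538 ≈ 4.00 mm/year.

4.00 mm/year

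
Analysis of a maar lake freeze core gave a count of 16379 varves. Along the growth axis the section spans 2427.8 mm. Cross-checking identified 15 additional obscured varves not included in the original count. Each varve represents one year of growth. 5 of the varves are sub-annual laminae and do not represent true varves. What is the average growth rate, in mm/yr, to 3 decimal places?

After corrections the count is 16379 − 5 + 15 = 16389 varves.
Mean rate = 2427.8 mm / 16389 years ≈ 0.148 mm/yr.

0.148 mm/yr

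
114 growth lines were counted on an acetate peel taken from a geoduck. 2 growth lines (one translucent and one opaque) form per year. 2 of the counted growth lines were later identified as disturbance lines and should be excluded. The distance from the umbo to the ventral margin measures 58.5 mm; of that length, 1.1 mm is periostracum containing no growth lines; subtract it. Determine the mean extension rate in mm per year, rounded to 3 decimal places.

Correcting the raw count gives 114 − 2 = 112 true growth lines.
Dividing by 2 growth lines per year: 112 / 2 = 56 years.
The growth record spans 58.5 − 1.1 = 57.4 mm.
Mean rate = 57.4 mm / 56 years ≈ 1.025 mm per year.

1.025 mm per year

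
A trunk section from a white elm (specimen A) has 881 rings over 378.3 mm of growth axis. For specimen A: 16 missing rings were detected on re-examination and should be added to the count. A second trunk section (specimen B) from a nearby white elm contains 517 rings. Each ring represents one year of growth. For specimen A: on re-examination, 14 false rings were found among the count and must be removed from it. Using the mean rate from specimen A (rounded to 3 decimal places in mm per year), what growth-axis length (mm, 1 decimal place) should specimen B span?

221.3 mm

Specimen A: correcting the raw count gives 881 − 14 + 16 = 883 true rings.
A: 378.3 mm over 883 years gives 378.3 / 883 ≈ 0.428 mm per year.
Length of B = 0.428 × 517 = 221.3 mm.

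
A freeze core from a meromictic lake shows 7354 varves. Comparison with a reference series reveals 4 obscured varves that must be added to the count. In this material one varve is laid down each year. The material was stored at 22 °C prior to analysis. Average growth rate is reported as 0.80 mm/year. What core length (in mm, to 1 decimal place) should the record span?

True varve count = 7354 + 4 = 7358.
7358 years at 0.80 mm/year gives 0.80 × 7358 = 5886.4 mm.

5886.4 mm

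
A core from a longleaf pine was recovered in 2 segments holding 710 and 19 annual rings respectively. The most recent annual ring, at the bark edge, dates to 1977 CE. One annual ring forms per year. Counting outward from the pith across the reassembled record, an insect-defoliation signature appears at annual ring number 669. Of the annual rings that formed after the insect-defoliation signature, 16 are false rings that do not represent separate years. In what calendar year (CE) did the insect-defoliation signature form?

Total annual rings = 710 + 19 = 729.
Between annual ring 669 and the bark edge there are 729 − 669 = 60 annual rings.
Excluding 16 false annual rings: 60 − 16 = 44.
1977 − 44 = 1933 CE.

1933 CE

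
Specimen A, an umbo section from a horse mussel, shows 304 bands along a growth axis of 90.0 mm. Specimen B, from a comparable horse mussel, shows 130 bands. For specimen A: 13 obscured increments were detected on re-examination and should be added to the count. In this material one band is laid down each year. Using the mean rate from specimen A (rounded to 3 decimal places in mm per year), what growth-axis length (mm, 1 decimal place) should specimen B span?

Specimen A: correcting the raw count gives 304 + 13 = 317 true bands.
A: Extension rate ≈ 90.0 / 317 = 0.284 mm per year.
For B, 0.284 mm/year × 130 years = 36.9 mm.

36.9 mm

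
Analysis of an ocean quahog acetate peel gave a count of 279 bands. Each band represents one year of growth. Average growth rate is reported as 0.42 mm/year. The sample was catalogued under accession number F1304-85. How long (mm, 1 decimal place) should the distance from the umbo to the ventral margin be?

117.2 mm

The record spans 279 years at 0.42 mm per year.
279 years at 0.42 mm/year gives 0.42 × 279 = 117.2 mm.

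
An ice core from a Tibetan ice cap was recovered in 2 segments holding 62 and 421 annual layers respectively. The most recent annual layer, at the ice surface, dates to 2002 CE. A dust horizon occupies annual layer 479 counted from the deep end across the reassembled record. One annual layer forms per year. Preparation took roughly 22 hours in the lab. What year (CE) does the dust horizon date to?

1998 CE

Total annual layers = 62 + 421 = 483.
483 − 479 = 4 annual layers lie beyond the dust horizon toward the ice surface.
2002 − 4 = 1998 CE.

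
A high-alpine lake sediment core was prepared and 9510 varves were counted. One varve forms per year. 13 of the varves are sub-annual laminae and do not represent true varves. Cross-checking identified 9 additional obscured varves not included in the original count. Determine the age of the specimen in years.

After corrections the count is 9510 − 13 + 9 = 9506 varves.
At one varve per year, that is 9506 years.

9506 years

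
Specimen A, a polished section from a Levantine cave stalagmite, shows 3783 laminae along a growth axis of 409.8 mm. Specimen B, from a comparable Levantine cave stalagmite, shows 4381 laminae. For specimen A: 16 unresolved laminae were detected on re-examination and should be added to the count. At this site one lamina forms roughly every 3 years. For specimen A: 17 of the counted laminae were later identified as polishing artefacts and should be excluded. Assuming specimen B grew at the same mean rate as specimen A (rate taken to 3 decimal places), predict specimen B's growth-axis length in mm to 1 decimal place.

Specimen A: adjusted count: 3783 − 17 + 16 = 3782 laminae.
Specimen A: at 3 years per lamina, 3782 × 3 = 11346 years.
A: 409.8 mm over 11346 years gives 409.8 / 11346 ≈ 0.036 mm per year.
Specimen B: at 3 years per lamina, 4381 × 3 = 13143 years. Length of B = 0.036 × 13143 = 473.1 mm.

473.1 mm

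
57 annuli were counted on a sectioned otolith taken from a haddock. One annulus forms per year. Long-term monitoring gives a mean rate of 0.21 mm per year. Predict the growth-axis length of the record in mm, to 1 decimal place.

The record spans 57 years at 0.21 mm per year.
Length ≈ 0.21 × 57 = 12.0 mm.

12.0 mm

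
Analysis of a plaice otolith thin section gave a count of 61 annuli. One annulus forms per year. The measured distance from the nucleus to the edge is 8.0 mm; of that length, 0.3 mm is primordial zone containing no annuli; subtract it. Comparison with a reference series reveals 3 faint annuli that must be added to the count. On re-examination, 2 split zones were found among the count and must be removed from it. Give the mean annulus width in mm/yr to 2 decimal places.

0.12 mm/yr

Adjusted count: 61 − 2 + 3 = 62 annuli.
Removing the 0.3 mm offcut leaves 8.0 − 0.3 = 7.7 mm.
Extension rate ≈ 7.7 / 62 = 0.12 mm/yr.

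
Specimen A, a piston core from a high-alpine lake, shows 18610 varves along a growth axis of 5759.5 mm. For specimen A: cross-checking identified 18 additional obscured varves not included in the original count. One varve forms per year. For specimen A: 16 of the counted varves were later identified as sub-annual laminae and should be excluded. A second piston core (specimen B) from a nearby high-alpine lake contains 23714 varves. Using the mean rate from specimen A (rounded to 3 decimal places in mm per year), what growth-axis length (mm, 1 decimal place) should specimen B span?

Specimen A: correcting the raw count gives 18610 − 16 + 18 = 18612 true varves.
A: Extension rate ≈ 5759.5 / 18612 = 0.309 mm per year.
Length of B = 0.309 × 23714 = 7327.6 mm.

7327.6 mm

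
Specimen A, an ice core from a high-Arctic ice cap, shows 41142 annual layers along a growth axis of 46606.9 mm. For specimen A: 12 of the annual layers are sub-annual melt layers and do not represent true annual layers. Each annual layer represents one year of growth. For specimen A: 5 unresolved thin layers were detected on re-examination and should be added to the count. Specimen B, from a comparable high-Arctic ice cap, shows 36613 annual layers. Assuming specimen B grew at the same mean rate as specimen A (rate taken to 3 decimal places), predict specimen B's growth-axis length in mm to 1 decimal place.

41482.5 mm

Specimen A: correcting the raw count gives 41142 − 12 + 5 = 41135 true annual layers.
A: 46606.9 mm over 41135 years gives 46606.9 / 41135 ≈ 1.133 mm/year.
B's length ≈ 1.133 × 36613 = 41482.5 mm.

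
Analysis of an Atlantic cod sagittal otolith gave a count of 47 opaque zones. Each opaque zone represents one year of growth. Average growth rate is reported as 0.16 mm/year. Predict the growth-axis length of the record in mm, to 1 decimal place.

47 years of growth are recorded.
Length ≈ 0.16 × 47 = 7.5 mm.

7.5 mm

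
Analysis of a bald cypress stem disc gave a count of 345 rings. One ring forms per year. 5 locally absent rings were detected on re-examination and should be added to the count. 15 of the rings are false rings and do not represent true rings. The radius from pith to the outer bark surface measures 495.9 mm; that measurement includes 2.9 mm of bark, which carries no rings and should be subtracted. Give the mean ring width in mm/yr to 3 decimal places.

After corrections the count is 345 − 15 + 5 = 335 rings.
Net length = 495.9 − 2.9 = 493.0 mm.
493.0 mm over 335 years gives 493.0 / 335 ≈ 1.472 mm/yr.

1.472 mm/yr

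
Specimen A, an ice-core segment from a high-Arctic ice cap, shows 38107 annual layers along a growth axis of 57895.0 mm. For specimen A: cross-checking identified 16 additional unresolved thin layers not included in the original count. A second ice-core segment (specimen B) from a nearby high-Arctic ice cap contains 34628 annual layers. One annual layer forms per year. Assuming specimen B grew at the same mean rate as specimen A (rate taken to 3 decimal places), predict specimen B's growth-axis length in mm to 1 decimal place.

52599.9 mm

Specimen A: correcting the raw count gives 38107 + 16 = 38123 true annual layers.
A: 57895.0 mm over 38123 years gives 57895.0 / 38123 ≈ 1.519 mm/yr.
B's length ≈ 1.519 × 34628 = 52599.9 mm.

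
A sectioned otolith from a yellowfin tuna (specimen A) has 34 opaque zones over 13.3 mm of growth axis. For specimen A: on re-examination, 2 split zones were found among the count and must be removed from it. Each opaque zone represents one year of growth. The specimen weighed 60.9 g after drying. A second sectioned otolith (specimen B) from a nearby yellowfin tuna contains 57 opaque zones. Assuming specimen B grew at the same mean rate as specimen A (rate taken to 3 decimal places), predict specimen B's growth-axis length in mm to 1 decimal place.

23.7 mm

Specimen A: correcting the raw count gives 34 − 2 = 32 true opaque zones.
A: Extension rate ≈ 13.3 / 32 = 0.416 mm/year.
B's length ≈ 0.416 × 57 = 23.7 mm.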